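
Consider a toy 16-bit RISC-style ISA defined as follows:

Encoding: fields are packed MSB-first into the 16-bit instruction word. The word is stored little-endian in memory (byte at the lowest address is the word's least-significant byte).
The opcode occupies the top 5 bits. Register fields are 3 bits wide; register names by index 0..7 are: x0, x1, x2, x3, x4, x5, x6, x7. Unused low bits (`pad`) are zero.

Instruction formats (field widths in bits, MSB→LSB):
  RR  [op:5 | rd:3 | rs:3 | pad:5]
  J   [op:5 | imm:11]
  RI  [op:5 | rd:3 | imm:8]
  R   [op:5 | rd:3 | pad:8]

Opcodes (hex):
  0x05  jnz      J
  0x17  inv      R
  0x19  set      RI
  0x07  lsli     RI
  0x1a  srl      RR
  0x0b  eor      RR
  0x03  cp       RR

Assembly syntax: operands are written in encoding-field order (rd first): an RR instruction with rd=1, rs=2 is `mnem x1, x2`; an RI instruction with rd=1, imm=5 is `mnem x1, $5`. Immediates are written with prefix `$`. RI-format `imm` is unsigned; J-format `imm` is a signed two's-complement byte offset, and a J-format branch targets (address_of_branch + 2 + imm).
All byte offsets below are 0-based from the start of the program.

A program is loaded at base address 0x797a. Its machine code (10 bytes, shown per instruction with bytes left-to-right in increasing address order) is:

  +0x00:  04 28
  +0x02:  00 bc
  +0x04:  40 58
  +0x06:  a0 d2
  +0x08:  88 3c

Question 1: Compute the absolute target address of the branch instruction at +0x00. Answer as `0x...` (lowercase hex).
0x7980

[00] 04 28 → 0x2804
  op=0x2804>>11=0x5 ⇒ jnz (J)
  imm@[10:0]=0x4 ⇒ $4
  target = base 0x797a + off 0x00 + 2 + imm 4 = 0x7980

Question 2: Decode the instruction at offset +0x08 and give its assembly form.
lsli x4, $136

off 0x08: read 88 3c as little → 0x3c88
  op=0x3c88>>11=0x7 ⇒ lsli (RI)
  [10:8] rd=4 = x4
  [7:0] imm=136 = $136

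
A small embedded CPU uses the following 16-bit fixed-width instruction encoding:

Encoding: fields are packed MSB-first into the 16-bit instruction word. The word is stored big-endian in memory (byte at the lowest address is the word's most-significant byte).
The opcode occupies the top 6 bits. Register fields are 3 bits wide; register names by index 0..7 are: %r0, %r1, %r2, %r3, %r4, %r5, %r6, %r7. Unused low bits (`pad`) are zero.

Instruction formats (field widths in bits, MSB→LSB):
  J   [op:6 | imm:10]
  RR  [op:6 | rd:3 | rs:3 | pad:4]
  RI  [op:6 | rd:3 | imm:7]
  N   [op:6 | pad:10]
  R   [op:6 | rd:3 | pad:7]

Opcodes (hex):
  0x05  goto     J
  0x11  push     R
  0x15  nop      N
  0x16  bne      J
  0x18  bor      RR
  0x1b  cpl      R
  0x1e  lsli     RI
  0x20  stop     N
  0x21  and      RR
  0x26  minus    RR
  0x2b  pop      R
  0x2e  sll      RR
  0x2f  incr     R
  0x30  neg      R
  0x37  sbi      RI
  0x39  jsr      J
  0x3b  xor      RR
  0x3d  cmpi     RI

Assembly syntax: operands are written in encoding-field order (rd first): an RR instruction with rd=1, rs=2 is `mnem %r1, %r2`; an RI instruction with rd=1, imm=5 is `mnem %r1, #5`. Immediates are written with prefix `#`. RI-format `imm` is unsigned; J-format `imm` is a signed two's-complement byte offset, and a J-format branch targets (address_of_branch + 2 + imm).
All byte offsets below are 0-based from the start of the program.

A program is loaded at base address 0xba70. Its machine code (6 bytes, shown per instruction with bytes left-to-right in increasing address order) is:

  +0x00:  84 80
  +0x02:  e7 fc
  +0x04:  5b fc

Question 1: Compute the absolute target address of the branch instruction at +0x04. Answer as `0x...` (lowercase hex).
0xba72

[04] 5b fc → 0x5bfc
  opcode bits[15:10]=0x16: bne/J
  imm: (w>>0)&0x3ff=0x3fc (s10→-4) → #-4
  target = base 0xba70 + off 0x04 + 2 + imm -4 = 0xba72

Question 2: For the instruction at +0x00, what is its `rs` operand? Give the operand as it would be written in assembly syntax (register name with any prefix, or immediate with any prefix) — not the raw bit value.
%r0

@+00  big-endian(84 80) = 0x8480
  opcode bits[15:10]=0x21: and/RR
  [9:7] rd=1 = %r1
  [6:4] rs=0 = %r0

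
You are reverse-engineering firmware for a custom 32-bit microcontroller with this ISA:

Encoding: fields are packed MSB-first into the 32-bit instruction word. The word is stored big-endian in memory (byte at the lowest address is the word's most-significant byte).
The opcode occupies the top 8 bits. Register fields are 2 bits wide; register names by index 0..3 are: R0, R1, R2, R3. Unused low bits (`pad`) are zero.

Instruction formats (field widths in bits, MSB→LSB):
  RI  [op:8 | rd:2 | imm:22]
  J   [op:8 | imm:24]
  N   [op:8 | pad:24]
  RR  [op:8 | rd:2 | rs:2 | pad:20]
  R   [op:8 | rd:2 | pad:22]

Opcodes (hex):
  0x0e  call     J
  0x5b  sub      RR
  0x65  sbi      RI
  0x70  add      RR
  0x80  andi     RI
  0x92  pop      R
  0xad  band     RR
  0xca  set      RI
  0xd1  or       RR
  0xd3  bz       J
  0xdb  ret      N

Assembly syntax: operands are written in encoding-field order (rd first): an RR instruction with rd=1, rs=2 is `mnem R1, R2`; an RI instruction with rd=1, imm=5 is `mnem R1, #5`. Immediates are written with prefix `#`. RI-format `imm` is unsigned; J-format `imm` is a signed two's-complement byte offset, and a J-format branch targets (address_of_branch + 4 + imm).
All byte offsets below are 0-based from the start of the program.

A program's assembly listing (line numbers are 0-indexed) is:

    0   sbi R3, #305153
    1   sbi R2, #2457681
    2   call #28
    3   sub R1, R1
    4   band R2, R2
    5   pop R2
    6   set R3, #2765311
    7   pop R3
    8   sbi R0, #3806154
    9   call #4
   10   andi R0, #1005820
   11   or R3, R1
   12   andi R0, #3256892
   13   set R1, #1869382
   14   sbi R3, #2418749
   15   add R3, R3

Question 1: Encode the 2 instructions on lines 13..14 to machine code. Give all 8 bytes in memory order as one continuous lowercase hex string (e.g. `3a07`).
ca5c864665e4e83d

L13: set op=0xca:8|rd=1:2|imm=1869382:22 ⇒ 0xca5c8646 ⇒ big ca 5c 86 46
L14: sbi op=0x65:8|rd=3:2|imm=2418749:22 ⇒ 0x65e4e83d ⇒ big 65 e4 e8 3d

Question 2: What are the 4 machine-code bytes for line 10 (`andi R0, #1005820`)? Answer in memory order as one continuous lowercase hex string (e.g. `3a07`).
800f58fc

10. andi fields op=0x80:8|rd=0:2|imm=1005820:22 → word 800f58fch → 80 0f 58 fc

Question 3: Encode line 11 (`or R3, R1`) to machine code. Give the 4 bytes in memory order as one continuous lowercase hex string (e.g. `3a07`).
d1d00000

L11: or op=0xd1:8|rd=3:2|rs=1:2|pad=0:20 ⇒ 0xd1d00000 ⇒ big d1 d0 00 00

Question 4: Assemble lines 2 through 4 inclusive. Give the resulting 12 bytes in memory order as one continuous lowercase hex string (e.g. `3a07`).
0e00001c5b500000ada00000

2. call fields op=0xe:8|imm=28:24 → word 0e00001ch → 0e 00 00 1c
3. sub fields op=0x5b:8|rd=1:2|rs=1:2|pad=0:20 → word 5b500000h → 5b 50 00 00
4. band fields op=0xad:8|rd=2:2|rs=2:2|pad=0:20 → word ada00000h → ad a0 00 00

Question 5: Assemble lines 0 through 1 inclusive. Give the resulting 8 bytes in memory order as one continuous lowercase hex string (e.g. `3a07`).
65c4a80165a58051

L0: sbi op=0x65:8|rd=3:2|imm=305153:22 ⇒ 0x65c4a801 ⇒ big 65 c4 a8 01
L1: sbi op=0x65:8|rd=2:2|imm=2457681:22 ⇒ 0x65a58051 ⇒ big 65 a5 80 51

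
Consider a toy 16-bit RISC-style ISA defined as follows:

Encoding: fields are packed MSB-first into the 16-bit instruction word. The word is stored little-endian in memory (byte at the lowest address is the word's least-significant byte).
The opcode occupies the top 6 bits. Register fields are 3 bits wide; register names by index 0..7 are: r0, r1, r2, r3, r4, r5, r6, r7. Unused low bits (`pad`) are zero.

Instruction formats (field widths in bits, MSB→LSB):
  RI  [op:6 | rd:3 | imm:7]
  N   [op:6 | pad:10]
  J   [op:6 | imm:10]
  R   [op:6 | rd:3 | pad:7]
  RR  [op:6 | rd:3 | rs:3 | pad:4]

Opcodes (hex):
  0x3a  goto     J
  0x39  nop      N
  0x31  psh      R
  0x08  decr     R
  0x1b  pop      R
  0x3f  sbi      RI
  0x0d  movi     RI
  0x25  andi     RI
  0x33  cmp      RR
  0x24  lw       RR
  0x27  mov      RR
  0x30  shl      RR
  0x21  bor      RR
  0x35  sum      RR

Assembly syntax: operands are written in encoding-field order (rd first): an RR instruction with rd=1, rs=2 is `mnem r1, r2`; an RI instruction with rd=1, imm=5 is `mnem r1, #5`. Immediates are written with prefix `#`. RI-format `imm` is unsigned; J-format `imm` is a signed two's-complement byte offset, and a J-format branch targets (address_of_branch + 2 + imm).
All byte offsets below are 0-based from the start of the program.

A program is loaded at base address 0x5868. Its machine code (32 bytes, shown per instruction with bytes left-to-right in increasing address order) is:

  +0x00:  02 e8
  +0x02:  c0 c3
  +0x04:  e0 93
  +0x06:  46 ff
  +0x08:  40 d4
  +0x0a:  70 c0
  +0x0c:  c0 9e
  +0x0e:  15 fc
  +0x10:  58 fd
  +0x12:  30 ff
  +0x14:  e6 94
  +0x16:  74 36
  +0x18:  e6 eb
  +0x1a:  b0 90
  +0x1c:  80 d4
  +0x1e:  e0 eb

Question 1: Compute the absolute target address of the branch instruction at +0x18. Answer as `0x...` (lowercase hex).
0x5868

[18] e6 eb → 0xebe6
  top 6b → 0x3a → goto [J]
  imm: (w>>0)&0x3ff=0x3e6 (s10→-26) → #-26
  target = base 0x5868 + off 0x18 + 2 + imm -26 = 0x5868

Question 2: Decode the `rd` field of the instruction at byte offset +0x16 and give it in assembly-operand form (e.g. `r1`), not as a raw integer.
+0x16: 74 36 ⇒ word 0x3674 (little)
  top 6b → 0xd → movi [RI]
  rd: (w>>7)&0x7=0x4 → r4
  imm: (w>>0)&0x7f=0x74 → #116

r4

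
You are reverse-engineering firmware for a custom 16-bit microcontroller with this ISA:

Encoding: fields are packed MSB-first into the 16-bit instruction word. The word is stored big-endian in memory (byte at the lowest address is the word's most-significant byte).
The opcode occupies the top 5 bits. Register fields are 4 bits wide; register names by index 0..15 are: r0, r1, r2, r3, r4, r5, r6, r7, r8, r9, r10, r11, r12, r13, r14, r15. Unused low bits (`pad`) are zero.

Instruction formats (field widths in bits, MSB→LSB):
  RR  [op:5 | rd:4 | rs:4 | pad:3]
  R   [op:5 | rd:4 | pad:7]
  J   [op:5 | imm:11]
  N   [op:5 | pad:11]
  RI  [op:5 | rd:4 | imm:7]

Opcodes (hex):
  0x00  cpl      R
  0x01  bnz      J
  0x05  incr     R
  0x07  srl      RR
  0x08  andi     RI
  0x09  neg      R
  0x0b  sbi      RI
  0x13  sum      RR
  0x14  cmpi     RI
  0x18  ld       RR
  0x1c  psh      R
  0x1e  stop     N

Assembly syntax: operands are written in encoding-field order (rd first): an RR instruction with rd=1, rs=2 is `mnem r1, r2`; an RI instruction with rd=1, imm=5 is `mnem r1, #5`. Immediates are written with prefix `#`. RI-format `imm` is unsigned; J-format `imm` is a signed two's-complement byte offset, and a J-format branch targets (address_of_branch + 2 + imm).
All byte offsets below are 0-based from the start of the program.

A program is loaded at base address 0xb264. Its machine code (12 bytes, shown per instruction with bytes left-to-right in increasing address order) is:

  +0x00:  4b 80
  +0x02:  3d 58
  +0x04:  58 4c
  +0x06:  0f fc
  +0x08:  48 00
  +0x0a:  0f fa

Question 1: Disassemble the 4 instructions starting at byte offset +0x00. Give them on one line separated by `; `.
off 0x00: read 4b 80 as big → 0x4b80
  opcode bits[15:11]=0x9: neg/R
  rd@[10:7]=0x7 ⇒ r7
off 0x02: read 3d 58 as big → 0x3d58
  opcode bits[15:11]=0x7: srl/RR
  rd@[10:7]=0xa ⇒ r10
  rs@[6:3]=0xb ⇒ r11
off 0x04: read 58 4c as big → 0x584c
  opcode bits[15:11]=0xb: sbi/RI
  rd@[10:7]=0x0 ⇒ r0
  imm@[6:0]=0x4c ⇒ #76
off 0x06: read 0f fc as big → 0x0ffc
  opcode bits[15:11]=0x1: bnz/J
  imm@[10:0]=0x7fc (s11→-4) ⇒ #-4

neg r7; srl r10, r11; sbi r0, #76; bnz #-4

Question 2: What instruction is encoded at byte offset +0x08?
off 0x08: read 48 00 as big → 0x4800
  opcode bits[15:11]=0x9: neg/R
  rd@[10:7]=0x0 ⇒ r0

neg r0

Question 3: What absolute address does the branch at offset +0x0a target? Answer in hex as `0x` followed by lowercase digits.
off 0x0a: read 0f fa as big → 0x0ffa
  top 5b → 0x1 → bnz [J]
  imm: (w>>0)&0x7ff=0x7fa (s11→-6) → #-6
  target = base 0xb264 + off 0x0a + 2 + imm -6 = 0xb26a

0xb26a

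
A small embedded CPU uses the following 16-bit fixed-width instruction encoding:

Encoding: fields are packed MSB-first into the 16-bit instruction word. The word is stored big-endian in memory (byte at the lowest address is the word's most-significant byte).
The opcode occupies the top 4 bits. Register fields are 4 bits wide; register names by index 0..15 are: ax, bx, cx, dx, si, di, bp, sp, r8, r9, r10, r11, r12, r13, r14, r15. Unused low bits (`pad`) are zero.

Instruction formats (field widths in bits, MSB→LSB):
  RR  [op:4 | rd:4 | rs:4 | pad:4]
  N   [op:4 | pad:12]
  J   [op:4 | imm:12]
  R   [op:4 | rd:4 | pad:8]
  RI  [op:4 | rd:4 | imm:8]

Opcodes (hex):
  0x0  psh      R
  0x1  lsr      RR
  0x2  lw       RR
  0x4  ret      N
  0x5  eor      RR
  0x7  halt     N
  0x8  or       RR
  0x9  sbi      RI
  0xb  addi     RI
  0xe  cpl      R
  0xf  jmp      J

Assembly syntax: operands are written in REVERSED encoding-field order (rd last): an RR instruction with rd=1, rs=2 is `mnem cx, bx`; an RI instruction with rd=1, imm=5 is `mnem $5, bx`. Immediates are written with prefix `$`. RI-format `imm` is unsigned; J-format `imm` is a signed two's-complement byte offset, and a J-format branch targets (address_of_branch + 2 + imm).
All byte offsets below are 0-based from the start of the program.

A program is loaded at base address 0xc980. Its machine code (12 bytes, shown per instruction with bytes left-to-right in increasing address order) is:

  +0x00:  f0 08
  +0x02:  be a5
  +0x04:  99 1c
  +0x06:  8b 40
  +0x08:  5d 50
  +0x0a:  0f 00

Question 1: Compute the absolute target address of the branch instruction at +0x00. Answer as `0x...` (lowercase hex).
@+00  big-endian(f0 08) = 0xf008
  opcode bits[15:12]=0xf: jmp/J
  [11:0] imm=8 = $8
  target = base 0xc980 + off 0x00 + 2 + imm 8 = 0xc98a

0xc98a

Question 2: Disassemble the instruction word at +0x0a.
psh r15

off 0x0a: read 0f 00 as big → 0x0f00
  opcode bits[15:12]=0x0: psh/R
  rd: (w>>8)&0xf=0xf → r15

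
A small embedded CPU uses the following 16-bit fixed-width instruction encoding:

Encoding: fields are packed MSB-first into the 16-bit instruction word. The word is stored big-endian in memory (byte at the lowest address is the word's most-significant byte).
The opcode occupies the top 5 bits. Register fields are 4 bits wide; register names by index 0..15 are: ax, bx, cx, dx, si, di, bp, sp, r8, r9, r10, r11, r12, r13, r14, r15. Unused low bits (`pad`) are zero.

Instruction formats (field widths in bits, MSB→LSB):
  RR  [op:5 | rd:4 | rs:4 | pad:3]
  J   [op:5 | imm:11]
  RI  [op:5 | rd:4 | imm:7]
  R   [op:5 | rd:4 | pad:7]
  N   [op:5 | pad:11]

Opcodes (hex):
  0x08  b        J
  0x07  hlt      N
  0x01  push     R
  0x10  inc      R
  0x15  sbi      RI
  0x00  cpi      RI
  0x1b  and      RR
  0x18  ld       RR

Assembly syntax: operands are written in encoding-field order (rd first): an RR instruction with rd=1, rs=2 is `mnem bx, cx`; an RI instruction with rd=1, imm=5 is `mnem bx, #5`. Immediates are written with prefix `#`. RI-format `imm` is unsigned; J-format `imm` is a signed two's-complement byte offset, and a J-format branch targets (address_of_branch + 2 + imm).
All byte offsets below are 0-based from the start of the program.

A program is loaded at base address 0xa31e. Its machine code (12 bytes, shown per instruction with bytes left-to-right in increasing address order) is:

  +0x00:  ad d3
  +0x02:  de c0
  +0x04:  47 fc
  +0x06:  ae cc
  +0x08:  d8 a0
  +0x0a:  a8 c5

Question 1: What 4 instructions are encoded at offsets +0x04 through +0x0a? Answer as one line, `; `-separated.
@+04  big-endian(47 fc) = 0x47fc
  op=0x47fc>>11=0x8 ⇒ b (J)
  [10:0] imm=2044 (s11→-4) = #-4
@+06  big-endian(ae cc) = 0xaecc
  op=0xaecc>>11=0x15 ⇒ sbi (RI)
  [10:7] rd=13 = r13
  [6:0] imm=76 = #76
@+08  big-endian(d8 a0) = 0xd8a0
  op=0xd8a0>>11=0x1b ⇒ and (RR)
  [10:7] rd=1 = bx
  [6:3] rs=4 = si
@+0a  big-endian(a8 c5) = 0xa8c5
  op=0xa8c5>>11=0x15 ⇒ sbi (RI)
  [10:7] rd=1 = bx
  [6:0] imm=69 = #69

b #-4; sbi r13, #76; and bx, si; sbi bx, #69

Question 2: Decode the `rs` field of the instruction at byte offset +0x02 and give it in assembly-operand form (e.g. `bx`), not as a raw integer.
r8

@+02  big-endian(de c0) = 0xdec0
  op=0xdec0>>11=0x1b ⇒ and (RR)
  rd@[10:7]=0xd ⇒ r13
  rs@[6:3]=0x8 ⇒ r8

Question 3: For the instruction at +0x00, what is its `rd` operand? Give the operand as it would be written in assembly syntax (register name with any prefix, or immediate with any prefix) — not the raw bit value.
off 0x00: read ad d3 as big → 0xadd3
  op=0xadd3>>11=0x15 ⇒ sbi (RI)
  [10:7] rd=11 = r11
  [6:0] imm=83 = #83

r11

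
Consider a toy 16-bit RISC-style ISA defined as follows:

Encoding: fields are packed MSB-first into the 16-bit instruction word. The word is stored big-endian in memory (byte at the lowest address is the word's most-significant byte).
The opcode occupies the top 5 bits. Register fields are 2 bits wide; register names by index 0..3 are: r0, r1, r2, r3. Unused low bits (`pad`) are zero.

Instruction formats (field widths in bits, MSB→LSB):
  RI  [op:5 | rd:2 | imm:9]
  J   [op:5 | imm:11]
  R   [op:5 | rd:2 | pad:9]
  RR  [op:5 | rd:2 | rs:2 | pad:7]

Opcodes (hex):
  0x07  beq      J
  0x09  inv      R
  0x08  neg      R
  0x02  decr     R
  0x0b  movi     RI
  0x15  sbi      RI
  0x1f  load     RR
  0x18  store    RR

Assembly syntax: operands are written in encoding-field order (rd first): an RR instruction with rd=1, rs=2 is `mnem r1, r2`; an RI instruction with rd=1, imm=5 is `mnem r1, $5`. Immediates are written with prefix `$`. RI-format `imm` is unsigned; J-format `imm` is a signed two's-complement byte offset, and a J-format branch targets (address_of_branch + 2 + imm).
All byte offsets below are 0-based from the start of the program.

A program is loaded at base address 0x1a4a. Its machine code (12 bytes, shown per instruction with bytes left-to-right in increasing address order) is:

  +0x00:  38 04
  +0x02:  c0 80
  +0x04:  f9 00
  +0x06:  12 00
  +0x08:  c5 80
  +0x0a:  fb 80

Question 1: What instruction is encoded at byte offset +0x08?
@+08  big-endian(c5 80) = 0xc580
  opcode bits[15:11]=0x18: store/RR
  rd@[10:9]=0x2 ⇒ r2
  rs@[8:7]=0x3 ⇒ r3

store r2, r3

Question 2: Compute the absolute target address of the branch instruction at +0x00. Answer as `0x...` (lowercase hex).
[00] 38 04 → 0x3804
  op=0x3804>>11=0x7 ⇒ beq (J)
  imm@[10:0]=0x4 ⇒ $4
  target = base 0x1a4a + off 0x00 + 2 + imm 4 = 0x1a50

0x1a50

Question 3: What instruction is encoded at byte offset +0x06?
[06] 12 00 → 0x1200
  opcode bits[15:11]=0x2: decr/R
  rd: (w>>9)&0x3=0x1 → r1

decr r1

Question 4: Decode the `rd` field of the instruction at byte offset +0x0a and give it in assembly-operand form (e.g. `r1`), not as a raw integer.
r1

[0a] fb 80 → 0xfb80
  opcode bits[15:11]=0x1f: load/RR
  [10:9] rd=1 = r1
  [8:7] rs=3 = r3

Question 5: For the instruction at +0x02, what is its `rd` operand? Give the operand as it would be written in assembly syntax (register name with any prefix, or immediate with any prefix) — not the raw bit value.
@+02  big-endian(c0 80) = 0xc080
  opcode bits[15:11]=0x18: store/RR
  [10:9] rd=0 = r0
  [8:7] rs=1 = r1

r0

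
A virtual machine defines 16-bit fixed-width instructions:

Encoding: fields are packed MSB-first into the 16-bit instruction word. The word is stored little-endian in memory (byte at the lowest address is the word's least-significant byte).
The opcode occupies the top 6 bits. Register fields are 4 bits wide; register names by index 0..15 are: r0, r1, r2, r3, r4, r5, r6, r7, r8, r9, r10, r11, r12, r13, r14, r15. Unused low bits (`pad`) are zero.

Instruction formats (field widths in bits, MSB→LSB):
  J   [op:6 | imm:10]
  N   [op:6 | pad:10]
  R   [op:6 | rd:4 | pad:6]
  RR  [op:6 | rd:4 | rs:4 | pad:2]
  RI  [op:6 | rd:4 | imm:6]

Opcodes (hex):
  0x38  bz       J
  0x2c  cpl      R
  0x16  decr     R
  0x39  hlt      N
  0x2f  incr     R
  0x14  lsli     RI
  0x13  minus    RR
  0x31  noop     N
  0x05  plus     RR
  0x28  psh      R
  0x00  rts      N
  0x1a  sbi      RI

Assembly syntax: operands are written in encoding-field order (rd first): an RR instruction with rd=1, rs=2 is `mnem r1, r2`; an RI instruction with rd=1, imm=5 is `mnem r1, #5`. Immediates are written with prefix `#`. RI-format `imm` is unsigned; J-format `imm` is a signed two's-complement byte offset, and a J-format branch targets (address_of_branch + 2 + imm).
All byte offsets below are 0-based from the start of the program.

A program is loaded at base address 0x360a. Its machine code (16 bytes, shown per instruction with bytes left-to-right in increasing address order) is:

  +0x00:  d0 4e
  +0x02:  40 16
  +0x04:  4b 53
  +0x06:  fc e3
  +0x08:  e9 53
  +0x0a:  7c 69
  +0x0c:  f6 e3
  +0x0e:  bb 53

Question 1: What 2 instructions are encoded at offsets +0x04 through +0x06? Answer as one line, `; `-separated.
off 0x04: read 4b 53 as little → 0x534b
  op=0x534b>>10=0x14 ⇒ lsli (RI)
  rd: (w>>6)&0xf=0xd → r13
  imm: (w>>0)&0x3f=0xb → #11
off 0x06: read fc e3 as little → 0xe3fc
  op=0xe3fc>>10=0x38 ⇒ bz (J)
  imm: (w>>0)&0x3ff=0x3fc (s10→-4) → #-4

lsli r13, #11; bz #-4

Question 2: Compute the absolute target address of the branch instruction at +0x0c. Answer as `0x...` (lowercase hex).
@+0c  little-endian(f6 e3) = 0xe3f6
  opcode bits[15:10]=0x38: bz/J
  imm@[9:0]=0x3f6 (s10→-10) ⇒ #-10
  target = base 0x360a + off 0x0c + 2 + imm -10 = 0x360e

0x360e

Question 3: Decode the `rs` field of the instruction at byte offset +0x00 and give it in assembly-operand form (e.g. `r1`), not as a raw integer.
@+00  little-endian(d0 4e) = 0x4ed0
  top 6b → 0x13 → minus [RR]
  rd: (w>>6)&0xf=0xb → r11
  rs: (w>>2)&0xf=0x4 → r4

r4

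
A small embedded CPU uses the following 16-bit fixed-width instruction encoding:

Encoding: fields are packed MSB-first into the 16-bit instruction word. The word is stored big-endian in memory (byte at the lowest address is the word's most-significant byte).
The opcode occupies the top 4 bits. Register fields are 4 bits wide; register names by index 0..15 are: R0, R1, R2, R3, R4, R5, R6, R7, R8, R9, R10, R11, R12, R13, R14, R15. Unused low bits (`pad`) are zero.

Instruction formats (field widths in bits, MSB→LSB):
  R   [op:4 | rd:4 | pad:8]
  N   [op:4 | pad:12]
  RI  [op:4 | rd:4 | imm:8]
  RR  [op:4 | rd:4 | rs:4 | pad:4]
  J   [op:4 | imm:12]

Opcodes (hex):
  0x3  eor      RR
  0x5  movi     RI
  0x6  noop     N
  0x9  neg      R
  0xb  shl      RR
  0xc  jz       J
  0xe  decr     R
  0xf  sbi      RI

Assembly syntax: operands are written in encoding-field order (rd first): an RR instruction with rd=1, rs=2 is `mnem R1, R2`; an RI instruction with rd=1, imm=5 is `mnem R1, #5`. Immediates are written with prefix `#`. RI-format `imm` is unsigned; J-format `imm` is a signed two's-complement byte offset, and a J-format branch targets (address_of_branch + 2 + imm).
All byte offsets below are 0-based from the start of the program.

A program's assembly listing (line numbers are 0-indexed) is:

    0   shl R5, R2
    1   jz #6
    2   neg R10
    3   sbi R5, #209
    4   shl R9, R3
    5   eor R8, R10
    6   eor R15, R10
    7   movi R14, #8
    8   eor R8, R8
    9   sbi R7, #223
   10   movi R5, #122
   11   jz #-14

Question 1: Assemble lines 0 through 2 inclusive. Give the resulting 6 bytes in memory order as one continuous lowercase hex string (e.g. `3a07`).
b520c0069a00

L0: shl op=0xb:4|rd=5:4|rs=2:4|pad=0:4 ⇒ 0xb520 ⇒ big b5 20
L1: jz op=0xc:4|imm=6:12 ⇒ 0xc006 ⇒ big c0 06
L2: neg op=0x9:4|rd=10:4|pad=0:8 ⇒ 0x9a00 ⇒ big 9a 00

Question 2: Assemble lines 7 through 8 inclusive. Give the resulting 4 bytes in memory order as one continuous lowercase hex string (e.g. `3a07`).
L7: movi op=0x5:4|rd=14:4|imm=8:8 ⇒ 0x5e08 ⇒ big 5e 08
L8: eor op=0x3:4|rd=8:4|rs=8:4|pad=0:4 ⇒ 0x3880 ⇒ big 38 80

5e083880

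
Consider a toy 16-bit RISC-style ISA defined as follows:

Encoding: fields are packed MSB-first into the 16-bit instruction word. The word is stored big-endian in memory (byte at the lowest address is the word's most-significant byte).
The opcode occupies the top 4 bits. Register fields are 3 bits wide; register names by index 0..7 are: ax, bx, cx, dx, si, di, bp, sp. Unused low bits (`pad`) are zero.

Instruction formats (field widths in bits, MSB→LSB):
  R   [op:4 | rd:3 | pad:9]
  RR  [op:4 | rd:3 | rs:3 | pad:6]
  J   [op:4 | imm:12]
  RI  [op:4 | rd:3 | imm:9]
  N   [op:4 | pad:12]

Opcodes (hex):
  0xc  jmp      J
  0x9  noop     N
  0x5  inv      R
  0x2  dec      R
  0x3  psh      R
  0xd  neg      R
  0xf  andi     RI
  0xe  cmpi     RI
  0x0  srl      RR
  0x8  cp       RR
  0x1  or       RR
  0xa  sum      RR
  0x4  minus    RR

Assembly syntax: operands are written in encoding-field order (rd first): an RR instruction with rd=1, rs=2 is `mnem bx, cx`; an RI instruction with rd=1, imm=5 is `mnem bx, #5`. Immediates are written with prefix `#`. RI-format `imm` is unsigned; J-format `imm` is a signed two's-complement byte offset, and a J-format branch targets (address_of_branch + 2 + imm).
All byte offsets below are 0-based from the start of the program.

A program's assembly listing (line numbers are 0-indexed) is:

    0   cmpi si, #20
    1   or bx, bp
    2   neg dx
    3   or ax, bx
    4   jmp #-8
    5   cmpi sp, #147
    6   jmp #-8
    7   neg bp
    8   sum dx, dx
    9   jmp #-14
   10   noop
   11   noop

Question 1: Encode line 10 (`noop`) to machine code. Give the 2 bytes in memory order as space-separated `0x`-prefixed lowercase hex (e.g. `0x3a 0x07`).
line 10 (noop): pack op=0x9:4|pad=0:12 = 0x9000; big→ 90 00

0x90 0x00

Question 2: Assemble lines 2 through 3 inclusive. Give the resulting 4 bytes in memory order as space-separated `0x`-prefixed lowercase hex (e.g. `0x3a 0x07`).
line 2 (neg): pack op=0xd:4|rd=3:3|pad=0:9 = 0xd600; big→ d6 00
line 3 (or): pack op=0x1:4|rd=0:3|rs=1:3|pad=0:6 = 0x1040; big→ 10 40

0xd6 0x00 0x10 0x40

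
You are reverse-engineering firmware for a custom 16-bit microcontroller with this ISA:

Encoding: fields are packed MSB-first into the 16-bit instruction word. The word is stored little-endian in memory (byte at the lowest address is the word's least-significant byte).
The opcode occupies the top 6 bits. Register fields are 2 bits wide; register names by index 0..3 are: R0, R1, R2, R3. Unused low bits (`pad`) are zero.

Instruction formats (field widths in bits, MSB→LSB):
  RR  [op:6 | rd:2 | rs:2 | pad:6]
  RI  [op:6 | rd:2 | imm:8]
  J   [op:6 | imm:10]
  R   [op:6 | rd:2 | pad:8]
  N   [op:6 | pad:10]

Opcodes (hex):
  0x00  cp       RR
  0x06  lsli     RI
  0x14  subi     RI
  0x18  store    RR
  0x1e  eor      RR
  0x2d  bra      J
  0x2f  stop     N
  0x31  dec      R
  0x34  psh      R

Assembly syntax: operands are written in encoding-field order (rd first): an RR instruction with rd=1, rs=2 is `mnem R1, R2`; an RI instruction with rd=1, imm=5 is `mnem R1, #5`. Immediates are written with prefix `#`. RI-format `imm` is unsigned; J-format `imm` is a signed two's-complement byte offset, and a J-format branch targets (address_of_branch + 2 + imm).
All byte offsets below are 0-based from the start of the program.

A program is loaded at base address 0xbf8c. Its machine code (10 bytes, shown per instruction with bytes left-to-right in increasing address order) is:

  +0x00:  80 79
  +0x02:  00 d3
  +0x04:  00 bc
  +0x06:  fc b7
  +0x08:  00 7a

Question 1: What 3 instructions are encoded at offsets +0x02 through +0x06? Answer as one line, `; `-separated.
off 0x02: read 00 d3 as little → 0xd300
  op=0xd300>>10=0x34 ⇒ psh (R)
  rd@[9:8]=0x3 ⇒ R3
off 0x04: read 00 bc as little → 0xbc00
  op=0xbc00>>10=0x2f ⇒ stop (N)
off 0x06: read fc b7 as little → 0xb7fc
  op=0xb7fc>>10=0x2d ⇒ bra (J)
  imm@[9:0]=0x3fc (s10→-4) ⇒ #-4

psh R3; stop; bra #-4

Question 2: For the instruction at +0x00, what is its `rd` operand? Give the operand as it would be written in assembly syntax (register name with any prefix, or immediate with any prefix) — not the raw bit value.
[00] 80 79 → 0x7980
  opcode bits[15:10]=0x1e: eor/RR
  [9:8] rd=1 = R1
  [7:6] rs=2 = R2

R1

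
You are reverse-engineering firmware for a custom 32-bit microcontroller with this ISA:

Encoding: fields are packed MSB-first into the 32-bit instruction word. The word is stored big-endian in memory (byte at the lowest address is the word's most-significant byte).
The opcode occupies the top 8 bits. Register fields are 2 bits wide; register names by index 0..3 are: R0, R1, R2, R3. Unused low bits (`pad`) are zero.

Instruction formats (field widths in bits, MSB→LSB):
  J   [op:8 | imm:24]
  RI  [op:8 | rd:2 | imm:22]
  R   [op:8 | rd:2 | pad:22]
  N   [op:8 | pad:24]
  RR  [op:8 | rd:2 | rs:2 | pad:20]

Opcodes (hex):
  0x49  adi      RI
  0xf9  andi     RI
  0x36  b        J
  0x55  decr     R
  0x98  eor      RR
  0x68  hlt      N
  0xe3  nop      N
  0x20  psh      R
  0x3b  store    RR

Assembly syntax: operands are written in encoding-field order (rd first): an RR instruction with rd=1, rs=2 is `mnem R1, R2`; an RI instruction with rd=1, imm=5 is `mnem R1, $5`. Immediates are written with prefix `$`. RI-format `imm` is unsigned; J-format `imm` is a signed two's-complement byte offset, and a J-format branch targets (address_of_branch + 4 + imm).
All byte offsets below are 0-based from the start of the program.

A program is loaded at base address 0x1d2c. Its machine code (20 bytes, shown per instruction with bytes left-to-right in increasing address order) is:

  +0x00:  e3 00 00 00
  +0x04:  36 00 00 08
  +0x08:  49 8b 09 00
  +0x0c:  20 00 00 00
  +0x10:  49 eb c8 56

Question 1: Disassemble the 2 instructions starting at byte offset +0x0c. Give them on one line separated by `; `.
[0c] 20 00 00 00 → 0x20000000
  top 8b → 0x20 → psh [R]
  rd: (w>>22)&0x3=0x0 → R0
[10] 49 eb c8 56 → 0x49ebc856
  top 8b → 0x49 → adi [RI]
  rd: (w>>22)&0x3=0x3 → R3
  imm: (w>>0)&0x3fffff=0x2bc856 → $2869334

psh R0; adi R3, $2869334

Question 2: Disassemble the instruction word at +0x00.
nop

[00] e3 00 00 00 → 0xe3000000
  op=0xe3000000>>24=0xe3 ⇒ nop (N)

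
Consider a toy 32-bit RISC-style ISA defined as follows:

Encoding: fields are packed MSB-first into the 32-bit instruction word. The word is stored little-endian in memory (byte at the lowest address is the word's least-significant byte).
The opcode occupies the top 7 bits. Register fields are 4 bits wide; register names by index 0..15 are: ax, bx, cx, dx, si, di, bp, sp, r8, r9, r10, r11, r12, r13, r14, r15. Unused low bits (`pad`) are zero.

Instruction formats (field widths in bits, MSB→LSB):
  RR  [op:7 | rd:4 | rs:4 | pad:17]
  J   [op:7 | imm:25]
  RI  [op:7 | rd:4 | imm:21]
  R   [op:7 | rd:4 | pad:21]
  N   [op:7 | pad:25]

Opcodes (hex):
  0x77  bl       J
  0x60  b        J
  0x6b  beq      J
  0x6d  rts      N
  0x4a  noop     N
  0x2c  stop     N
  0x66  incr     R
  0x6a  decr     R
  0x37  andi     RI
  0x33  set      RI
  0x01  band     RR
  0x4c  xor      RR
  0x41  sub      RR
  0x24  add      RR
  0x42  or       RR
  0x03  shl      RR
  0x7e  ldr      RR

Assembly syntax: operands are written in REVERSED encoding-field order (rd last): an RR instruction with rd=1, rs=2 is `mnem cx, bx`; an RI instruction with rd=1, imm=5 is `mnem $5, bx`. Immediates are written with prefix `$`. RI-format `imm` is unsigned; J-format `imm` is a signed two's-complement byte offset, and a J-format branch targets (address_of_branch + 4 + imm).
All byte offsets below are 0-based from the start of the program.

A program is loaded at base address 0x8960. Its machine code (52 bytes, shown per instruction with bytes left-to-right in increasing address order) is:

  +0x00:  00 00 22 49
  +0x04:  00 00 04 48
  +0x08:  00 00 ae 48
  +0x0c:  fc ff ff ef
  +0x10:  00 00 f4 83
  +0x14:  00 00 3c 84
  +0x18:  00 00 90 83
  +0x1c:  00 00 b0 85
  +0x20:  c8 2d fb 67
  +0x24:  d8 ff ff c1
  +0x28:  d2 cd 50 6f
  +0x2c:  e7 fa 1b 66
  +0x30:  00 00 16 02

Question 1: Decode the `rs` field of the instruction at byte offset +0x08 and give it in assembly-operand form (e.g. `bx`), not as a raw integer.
sp

@+08  little-endian(00 00 ae 48) = 0x48ae0000
  top 7b → 0x24 → add [RR]
  [24:21] rd=5 = di
  [20:17] rs=7 = sp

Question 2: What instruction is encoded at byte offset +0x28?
andi $1101266, r10

+0x28: d2 cd 50 6f ⇒ word 0x6f50cdd2 (little)
  op=0x6f50cdd2>>25=0x37 ⇒ andi (RI)
  rd: (w>>21)&0xf=0xa → r10
  imm: (w>>0)&0x1fffff=0x10cdd2 → $1101266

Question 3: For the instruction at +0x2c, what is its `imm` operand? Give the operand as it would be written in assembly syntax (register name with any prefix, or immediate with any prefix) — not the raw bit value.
@+2c  little-endian(e7 fa 1b 66) = 0x661bfae7
  opcode bits[31:25]=0x33: set/RI
  rd@[24:21]=0x0 ⇒ ax
  imm@[20:0]=0x1bfae7 ⇒ $1833703

$1833703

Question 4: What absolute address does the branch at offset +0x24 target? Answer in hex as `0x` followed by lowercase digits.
0x8960

[24] d8 ff ff c1 → 0xc1ffffd8
  op=0xc1ffffd8>>25=0x60 ⇒ b (J)
  [24:0] imm=33554392 (s25→-40) = $-40
  target = base 0x8960 + off 0x24 + 4 + imm -40 = 0x8960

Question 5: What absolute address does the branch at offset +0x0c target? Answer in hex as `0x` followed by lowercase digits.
+0x0c: fc ff ff ef ⇒ word 0xeffffffc (little)
  opcode bits[31:25]=0x77: bl/J
  [24:0] imm=33554428 (s25→-4) = $-4
  target = base 0x8960 + off 0x0c + 4 + imm -4 = 0x896c

0x896c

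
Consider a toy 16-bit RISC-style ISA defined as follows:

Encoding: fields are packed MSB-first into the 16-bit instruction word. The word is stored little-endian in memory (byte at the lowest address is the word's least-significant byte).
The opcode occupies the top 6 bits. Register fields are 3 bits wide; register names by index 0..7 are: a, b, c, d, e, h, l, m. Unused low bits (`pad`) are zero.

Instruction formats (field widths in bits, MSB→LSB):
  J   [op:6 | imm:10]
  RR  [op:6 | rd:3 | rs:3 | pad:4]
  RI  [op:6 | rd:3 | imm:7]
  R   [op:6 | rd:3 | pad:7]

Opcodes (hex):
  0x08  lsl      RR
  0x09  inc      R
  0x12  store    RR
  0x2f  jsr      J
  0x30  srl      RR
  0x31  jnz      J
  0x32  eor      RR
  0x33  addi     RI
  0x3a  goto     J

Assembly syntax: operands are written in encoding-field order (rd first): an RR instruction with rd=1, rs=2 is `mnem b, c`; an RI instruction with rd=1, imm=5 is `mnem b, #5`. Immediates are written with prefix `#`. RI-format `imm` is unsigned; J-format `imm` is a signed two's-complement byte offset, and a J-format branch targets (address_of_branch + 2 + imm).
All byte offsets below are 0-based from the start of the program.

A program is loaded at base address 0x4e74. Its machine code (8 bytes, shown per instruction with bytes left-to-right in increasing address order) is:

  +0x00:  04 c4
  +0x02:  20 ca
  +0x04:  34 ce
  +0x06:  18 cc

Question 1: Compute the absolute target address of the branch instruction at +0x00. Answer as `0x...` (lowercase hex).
@+00  little-endian(04 c4) = 0xc404
  op=0xc404>>10=0x31 ⇒ jnz (J)
  [9:0] imm=4 = #4
  target = base 0x4e74 + off 0x00 + 2 + imm 4 = 0x4e7a

0x4e7a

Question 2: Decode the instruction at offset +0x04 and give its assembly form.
addi e, #52

[04] 34 ce → 0xce34
  opcode bits[15:10]=0x33: addi/RI
  rd@[9:7]=0x4 ⇒ e
  imm@[6:0]=0x34 ⇒ #52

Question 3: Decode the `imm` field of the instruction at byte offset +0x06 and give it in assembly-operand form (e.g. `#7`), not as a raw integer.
#24

[06] 18 cc → 0xcc18
  top 6b → 0x33 → addi [RI]
  [9:7] rd=0 = a
  [6:0] imm=24 = #24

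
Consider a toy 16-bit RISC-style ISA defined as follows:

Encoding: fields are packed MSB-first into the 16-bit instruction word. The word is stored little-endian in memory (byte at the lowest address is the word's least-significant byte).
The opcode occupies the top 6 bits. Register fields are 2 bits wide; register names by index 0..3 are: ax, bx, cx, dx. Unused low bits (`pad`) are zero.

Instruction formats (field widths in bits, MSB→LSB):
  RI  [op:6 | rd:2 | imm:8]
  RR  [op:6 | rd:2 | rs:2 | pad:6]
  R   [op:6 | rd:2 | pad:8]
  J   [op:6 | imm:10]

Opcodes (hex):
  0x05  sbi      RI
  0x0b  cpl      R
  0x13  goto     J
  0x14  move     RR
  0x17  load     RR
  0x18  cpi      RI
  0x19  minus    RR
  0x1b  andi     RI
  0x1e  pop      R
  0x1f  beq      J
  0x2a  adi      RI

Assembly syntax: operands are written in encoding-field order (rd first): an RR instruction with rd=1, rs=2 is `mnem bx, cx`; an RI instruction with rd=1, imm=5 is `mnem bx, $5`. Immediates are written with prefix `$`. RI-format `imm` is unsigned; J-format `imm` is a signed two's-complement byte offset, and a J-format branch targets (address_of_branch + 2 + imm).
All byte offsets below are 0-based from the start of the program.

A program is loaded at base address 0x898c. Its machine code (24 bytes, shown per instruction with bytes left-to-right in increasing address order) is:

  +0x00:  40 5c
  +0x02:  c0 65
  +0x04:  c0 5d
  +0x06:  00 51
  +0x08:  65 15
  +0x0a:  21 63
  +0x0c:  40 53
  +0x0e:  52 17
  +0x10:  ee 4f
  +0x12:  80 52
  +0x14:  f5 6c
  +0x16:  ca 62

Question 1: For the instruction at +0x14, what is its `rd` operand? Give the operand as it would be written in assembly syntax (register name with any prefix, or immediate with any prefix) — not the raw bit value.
ax

[14] f5 6c → 0x6cf5
  opcode bits[15:10]=0x1b: andi/RI
  [9:8] rd=0 = ax
  [7:0] imm=245 = $245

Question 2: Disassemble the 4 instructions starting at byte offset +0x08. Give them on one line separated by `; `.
sbi bx, $101; cpi dx, $33; move dx, bx; sbi dx, $82

[08] 65 15 → 0x1565
  opcode bits[15:10]=0x5: sbi/RI
  rd@[9:8]=0x1 ⇒ bx
  imm@[7:0]=0x65 ⇒ $101
[0a] 21 63 → 0x6321
  opcode bits[15:10]=0x18: cpi/RI
  rd@[9:8]=0x3 ⇒ dx
  imm@[7:0]=0x21 ⇒ $33
[0c] 40 53 → 0x5340
  opcode bits[15:10]=0x14: move/RR
  rd@[9:8]=0x3 ⇒ dx
  rs@[7:6]=0x1 ⇒ bx
[0e] 52 17 → 0x1752
  opcode bits[15:10]=0x5: sbi/RI
  rd@[9:8]=0x3 ⇒ dx
  imm@[7:0]=0x52 ⇒ $82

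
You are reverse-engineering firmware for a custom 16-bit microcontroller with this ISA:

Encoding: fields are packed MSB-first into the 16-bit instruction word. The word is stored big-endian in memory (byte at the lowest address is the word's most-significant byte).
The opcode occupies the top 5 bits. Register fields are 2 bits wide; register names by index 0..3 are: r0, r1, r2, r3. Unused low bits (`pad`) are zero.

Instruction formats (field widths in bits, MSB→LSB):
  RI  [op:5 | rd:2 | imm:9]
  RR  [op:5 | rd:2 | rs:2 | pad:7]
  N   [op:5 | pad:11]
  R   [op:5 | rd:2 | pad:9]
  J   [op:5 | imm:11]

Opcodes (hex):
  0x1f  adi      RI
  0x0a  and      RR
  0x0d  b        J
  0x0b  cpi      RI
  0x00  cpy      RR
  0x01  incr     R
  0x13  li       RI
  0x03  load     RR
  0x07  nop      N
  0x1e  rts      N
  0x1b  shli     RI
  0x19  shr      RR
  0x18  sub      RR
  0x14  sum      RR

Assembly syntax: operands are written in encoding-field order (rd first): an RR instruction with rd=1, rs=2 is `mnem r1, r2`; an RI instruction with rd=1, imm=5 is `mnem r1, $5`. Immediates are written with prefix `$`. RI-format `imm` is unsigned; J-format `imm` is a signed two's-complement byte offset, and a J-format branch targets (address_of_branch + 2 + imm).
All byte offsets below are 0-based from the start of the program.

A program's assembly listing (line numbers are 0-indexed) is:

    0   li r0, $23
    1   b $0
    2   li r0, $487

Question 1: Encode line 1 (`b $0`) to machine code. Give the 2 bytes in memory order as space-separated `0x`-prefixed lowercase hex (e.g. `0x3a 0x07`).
line 1 (b): pack op=0xd:5|imm=0:11 = 0x6800; big→ 68 00

0x68 0x00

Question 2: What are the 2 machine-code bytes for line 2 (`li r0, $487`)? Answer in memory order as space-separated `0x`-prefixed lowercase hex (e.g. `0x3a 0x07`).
2. li fields op=0x13:5|rd=0:2|imm=487:9 → word 99e7h → 99 e7

0x99 0xe7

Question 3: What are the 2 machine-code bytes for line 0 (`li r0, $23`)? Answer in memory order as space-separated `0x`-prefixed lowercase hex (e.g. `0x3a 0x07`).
0. li fields op=0x13:5|rd=0:2|imm=23:9 → word 9817h → 98 17

0x98 0x17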